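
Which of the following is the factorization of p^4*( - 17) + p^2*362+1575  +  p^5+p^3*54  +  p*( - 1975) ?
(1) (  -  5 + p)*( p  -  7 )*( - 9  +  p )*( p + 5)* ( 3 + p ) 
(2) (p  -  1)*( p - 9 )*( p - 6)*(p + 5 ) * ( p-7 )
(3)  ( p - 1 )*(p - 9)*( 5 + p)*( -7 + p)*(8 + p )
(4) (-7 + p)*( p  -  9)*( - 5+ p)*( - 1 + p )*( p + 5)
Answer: 4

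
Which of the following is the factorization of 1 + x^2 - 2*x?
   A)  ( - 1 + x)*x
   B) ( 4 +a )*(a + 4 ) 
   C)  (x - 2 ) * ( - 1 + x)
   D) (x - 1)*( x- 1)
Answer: D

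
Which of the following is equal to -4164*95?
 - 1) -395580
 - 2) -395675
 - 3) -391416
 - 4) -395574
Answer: 1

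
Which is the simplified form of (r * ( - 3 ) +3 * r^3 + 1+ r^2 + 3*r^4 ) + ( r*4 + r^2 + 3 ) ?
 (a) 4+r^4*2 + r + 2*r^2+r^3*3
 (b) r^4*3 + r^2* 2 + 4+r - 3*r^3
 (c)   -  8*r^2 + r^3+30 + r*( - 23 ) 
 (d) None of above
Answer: d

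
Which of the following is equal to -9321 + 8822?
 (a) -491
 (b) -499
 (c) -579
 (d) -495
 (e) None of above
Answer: b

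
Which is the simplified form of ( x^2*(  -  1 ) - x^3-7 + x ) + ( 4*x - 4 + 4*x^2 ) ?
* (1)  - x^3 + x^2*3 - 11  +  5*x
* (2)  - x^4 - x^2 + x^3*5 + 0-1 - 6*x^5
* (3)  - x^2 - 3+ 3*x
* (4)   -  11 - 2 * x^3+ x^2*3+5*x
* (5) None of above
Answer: 1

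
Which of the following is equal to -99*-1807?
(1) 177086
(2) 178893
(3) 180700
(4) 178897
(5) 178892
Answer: 2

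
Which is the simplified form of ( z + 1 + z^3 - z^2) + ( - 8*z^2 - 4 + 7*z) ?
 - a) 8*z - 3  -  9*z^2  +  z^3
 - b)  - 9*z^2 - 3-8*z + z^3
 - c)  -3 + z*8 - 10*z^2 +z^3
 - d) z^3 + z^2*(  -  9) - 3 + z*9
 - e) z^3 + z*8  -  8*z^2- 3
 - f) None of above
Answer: a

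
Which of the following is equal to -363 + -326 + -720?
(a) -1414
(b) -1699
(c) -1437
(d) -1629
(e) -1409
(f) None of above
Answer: e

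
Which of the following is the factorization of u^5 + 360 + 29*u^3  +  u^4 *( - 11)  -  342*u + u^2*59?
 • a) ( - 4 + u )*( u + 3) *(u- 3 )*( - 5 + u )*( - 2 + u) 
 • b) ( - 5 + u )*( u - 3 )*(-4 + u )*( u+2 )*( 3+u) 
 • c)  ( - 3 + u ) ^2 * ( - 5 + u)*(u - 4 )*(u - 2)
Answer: a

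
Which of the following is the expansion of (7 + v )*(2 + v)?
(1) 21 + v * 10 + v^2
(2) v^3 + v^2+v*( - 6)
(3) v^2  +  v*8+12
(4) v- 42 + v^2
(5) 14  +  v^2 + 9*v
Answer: 5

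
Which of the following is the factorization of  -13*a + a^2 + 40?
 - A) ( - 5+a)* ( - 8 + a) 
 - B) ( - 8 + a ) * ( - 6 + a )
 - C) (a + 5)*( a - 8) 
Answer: A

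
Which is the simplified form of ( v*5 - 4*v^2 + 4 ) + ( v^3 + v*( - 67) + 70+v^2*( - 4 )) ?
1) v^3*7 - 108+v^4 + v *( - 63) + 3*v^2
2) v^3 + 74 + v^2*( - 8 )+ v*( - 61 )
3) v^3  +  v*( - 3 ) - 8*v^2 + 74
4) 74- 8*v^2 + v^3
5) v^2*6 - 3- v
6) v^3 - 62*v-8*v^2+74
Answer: 6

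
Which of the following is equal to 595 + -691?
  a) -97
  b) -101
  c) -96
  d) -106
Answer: c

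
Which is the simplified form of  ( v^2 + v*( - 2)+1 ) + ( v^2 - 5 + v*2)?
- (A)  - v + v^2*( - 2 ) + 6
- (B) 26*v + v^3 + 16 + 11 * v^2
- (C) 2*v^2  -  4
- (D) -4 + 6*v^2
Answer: C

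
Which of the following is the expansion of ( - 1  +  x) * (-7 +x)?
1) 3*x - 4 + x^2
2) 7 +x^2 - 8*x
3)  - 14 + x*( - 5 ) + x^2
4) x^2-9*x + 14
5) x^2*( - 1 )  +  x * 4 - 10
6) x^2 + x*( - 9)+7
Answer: 2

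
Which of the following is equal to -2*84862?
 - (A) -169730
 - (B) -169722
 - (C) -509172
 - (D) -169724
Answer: D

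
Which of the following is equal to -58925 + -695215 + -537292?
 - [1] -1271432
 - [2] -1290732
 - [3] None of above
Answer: 3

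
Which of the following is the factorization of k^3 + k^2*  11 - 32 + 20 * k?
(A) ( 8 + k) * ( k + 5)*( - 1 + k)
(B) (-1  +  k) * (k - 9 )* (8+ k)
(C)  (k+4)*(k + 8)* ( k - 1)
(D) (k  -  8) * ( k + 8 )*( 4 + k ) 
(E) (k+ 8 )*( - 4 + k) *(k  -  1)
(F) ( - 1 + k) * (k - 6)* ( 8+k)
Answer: C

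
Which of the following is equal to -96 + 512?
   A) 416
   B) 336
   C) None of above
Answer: A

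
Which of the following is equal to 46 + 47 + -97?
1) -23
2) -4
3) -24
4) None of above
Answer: 2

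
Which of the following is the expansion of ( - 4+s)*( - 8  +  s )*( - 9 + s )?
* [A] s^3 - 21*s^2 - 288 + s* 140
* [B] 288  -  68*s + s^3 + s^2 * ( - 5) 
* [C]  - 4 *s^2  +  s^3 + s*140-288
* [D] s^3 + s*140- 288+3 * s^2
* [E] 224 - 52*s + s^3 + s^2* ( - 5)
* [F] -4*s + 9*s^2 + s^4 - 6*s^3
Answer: A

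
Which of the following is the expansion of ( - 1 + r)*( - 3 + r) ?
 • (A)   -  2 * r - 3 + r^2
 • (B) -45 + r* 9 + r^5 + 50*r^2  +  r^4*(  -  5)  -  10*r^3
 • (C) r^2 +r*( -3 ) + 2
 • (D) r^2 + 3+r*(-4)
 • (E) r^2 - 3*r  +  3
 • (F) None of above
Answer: D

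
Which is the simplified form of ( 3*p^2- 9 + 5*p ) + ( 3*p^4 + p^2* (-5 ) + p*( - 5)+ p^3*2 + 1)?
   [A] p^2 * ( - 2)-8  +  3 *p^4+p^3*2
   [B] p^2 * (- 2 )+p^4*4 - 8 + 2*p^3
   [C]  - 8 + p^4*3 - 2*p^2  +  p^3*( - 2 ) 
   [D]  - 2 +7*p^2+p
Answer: A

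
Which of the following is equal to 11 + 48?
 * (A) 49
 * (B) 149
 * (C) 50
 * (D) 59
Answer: D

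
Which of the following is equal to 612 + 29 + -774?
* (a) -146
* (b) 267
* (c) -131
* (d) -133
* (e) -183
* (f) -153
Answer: d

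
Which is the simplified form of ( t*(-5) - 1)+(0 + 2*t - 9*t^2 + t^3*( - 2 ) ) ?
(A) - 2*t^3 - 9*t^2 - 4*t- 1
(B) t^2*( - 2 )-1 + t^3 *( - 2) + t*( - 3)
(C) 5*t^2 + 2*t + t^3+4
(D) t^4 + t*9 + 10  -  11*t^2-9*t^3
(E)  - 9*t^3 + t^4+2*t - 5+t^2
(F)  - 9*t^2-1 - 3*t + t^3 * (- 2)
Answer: F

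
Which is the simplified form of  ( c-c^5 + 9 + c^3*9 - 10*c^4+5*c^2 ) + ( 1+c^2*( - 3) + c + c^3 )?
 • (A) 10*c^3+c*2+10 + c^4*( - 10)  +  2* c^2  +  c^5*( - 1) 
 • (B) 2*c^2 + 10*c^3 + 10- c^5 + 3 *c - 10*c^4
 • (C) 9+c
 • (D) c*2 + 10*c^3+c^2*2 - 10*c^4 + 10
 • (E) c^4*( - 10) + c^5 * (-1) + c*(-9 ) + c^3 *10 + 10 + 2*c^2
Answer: A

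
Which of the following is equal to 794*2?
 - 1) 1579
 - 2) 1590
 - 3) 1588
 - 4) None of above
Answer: 3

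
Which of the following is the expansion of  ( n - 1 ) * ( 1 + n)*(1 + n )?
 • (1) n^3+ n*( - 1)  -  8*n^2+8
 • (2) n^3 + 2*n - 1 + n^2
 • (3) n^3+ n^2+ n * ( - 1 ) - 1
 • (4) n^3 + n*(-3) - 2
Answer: 3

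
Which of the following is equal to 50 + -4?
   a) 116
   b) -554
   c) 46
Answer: c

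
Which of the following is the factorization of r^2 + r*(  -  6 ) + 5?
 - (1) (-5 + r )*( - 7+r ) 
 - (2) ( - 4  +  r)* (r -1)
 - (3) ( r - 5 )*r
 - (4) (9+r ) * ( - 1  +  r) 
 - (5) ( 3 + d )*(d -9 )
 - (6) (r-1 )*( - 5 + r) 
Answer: 6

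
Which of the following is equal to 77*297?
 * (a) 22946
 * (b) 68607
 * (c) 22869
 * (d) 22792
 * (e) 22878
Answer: c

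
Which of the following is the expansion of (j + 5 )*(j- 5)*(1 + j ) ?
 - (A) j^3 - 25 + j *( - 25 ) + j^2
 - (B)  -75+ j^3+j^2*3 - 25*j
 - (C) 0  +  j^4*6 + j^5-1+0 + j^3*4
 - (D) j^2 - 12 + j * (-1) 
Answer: A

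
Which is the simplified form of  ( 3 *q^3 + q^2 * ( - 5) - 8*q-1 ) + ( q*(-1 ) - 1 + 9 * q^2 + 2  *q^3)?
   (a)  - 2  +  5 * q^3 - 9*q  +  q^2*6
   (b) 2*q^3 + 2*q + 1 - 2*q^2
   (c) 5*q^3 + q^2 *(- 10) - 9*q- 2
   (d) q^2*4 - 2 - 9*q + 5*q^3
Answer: d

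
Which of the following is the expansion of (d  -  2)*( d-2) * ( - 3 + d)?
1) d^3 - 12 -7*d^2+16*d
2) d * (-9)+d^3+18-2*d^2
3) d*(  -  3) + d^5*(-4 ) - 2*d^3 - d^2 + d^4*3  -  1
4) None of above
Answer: 1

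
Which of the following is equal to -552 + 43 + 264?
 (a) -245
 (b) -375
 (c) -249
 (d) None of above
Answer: a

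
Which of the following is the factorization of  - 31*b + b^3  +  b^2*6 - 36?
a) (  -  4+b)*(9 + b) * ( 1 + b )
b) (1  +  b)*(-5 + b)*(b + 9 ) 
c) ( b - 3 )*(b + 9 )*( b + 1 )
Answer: a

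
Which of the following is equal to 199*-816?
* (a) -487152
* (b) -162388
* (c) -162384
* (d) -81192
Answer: c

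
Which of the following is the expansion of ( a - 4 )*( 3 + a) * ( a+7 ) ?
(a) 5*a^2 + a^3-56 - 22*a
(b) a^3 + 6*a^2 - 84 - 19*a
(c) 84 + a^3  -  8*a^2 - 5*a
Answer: b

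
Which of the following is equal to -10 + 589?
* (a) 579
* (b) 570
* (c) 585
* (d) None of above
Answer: a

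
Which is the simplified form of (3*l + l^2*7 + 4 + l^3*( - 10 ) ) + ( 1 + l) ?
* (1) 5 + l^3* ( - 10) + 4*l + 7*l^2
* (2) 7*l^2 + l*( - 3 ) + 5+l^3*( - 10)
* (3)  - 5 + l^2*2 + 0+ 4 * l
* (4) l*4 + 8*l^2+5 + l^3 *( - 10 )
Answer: 1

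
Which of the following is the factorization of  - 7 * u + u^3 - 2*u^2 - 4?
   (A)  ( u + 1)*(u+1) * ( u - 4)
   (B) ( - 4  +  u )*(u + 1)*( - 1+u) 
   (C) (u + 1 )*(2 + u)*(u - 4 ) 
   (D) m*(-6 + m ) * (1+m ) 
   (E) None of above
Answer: A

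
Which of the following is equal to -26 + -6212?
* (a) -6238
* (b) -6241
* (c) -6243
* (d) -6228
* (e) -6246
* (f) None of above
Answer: a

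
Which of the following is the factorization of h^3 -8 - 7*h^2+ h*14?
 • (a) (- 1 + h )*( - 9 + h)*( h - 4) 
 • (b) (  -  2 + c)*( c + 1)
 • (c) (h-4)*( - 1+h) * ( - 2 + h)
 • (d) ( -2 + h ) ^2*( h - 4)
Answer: c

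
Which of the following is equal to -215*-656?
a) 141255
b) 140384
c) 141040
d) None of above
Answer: c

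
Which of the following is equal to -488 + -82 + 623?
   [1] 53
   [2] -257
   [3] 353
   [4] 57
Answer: 1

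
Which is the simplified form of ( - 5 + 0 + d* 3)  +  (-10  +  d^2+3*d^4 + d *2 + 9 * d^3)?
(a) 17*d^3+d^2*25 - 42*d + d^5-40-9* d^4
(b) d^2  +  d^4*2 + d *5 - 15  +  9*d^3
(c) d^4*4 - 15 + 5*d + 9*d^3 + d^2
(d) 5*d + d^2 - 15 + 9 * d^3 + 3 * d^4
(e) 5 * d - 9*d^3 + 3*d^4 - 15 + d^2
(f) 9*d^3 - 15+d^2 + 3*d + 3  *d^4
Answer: d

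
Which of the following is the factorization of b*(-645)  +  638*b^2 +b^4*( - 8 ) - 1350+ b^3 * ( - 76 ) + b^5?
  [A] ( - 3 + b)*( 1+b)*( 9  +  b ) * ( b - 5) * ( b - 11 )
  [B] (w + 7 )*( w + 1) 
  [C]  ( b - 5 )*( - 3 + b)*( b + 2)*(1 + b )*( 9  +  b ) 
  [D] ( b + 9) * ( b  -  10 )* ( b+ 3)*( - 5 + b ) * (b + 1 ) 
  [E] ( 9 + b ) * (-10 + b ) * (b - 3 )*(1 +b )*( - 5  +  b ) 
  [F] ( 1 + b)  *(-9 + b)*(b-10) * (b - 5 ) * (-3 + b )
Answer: E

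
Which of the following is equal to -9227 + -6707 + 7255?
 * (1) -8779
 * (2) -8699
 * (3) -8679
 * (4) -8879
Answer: 3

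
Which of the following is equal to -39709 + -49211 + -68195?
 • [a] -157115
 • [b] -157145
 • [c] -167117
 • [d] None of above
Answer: a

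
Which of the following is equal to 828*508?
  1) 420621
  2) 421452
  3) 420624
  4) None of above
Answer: 3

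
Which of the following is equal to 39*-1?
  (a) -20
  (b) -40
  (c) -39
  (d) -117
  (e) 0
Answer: c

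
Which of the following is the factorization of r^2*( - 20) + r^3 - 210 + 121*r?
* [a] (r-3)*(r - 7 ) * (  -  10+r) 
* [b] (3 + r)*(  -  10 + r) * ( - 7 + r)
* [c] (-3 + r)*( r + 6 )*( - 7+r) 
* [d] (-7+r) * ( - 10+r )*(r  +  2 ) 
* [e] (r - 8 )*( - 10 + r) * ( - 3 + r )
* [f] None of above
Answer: a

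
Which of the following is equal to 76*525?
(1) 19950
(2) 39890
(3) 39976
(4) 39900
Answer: 4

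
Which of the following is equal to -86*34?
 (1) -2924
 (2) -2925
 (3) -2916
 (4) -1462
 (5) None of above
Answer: 1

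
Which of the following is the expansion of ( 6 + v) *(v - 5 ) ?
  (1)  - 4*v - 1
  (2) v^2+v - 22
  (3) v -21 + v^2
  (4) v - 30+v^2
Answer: 4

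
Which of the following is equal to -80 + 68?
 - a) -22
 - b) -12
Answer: b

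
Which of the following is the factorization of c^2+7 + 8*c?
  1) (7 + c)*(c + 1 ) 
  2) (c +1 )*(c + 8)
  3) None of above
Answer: 1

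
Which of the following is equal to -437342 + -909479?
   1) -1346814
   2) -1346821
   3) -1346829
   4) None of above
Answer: 2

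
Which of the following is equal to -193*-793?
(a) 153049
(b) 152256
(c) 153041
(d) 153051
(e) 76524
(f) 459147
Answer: a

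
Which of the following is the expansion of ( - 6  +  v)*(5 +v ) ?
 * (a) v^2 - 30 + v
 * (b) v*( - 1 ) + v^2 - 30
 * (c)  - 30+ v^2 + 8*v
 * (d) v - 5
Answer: b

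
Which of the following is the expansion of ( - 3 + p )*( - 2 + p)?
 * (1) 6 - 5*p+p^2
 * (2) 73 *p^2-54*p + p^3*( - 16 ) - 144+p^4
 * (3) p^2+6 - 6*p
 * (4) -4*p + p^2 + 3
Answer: 1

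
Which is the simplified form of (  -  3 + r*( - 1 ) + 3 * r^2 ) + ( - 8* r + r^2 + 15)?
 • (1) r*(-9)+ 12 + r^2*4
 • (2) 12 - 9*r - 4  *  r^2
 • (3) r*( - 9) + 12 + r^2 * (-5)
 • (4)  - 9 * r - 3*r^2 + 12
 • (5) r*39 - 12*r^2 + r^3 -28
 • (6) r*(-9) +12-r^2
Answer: 1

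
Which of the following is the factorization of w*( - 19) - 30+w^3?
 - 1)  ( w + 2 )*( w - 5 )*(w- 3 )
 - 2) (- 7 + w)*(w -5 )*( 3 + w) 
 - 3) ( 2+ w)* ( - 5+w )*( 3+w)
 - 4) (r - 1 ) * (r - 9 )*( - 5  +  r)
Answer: 3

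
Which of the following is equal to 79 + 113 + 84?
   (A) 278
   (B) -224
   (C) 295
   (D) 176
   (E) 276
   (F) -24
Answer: E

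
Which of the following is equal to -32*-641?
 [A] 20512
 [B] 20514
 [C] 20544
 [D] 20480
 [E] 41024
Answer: A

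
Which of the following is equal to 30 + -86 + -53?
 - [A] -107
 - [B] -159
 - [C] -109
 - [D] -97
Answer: C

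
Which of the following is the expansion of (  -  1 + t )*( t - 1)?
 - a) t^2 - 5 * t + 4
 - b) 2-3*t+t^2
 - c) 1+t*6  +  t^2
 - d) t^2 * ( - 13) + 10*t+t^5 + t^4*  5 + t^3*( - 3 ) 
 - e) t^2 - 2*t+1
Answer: e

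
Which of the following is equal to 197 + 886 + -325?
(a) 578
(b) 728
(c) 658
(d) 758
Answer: d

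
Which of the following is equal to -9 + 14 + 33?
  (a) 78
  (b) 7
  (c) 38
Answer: c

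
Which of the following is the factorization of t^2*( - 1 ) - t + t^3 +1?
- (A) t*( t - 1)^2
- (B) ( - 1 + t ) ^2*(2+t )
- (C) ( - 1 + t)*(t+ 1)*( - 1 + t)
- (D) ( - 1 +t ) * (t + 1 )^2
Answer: C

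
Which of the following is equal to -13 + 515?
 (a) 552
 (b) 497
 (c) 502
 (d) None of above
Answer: c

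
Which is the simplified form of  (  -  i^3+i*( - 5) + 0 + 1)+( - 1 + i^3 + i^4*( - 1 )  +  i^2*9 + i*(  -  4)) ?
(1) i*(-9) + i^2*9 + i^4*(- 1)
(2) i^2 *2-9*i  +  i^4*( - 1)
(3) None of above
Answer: 1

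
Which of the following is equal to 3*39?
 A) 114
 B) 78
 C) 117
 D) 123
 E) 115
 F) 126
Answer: C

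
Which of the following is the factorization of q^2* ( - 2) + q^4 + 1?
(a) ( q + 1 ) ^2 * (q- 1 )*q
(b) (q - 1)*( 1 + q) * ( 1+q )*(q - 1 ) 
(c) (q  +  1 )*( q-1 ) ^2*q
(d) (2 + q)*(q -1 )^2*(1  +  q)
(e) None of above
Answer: b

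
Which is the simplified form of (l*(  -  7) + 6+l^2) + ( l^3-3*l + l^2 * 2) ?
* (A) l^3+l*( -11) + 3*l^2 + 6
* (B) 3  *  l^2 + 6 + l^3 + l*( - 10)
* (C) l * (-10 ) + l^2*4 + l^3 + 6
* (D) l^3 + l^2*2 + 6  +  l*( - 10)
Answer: B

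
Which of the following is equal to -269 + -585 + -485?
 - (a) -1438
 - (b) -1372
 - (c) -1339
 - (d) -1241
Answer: c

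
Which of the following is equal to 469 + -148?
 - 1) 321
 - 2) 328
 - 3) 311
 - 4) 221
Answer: 1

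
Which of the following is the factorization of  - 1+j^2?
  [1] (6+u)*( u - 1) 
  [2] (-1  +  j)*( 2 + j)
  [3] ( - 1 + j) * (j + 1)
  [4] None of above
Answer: 3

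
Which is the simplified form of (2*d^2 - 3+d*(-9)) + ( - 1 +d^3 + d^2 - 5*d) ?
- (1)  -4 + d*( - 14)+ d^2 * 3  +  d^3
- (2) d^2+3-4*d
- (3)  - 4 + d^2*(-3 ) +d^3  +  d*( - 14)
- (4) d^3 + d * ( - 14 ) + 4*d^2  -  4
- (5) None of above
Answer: 1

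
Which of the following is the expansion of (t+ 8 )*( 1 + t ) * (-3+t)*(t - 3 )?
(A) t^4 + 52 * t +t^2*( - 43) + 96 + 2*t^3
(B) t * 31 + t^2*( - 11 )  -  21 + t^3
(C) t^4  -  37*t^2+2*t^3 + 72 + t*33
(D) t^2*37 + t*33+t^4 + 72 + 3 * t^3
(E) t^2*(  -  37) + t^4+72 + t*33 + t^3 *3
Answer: E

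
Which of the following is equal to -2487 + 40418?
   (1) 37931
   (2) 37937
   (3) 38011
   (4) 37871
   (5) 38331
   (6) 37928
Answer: 1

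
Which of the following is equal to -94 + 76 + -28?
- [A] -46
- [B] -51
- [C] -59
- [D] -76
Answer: A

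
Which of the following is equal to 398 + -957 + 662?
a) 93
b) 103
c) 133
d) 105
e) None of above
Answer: b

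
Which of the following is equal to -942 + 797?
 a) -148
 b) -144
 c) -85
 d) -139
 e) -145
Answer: e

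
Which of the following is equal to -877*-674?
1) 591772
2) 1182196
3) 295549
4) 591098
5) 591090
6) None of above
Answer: 4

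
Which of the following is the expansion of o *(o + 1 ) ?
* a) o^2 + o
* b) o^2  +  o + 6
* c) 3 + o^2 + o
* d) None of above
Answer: a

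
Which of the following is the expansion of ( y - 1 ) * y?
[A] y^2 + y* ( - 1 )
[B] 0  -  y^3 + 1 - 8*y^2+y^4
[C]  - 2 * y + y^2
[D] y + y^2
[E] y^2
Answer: A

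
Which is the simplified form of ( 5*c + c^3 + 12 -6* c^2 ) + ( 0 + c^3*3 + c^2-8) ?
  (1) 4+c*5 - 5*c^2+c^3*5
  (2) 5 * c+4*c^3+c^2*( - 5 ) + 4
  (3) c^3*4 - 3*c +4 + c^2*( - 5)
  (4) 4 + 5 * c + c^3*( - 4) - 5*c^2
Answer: 2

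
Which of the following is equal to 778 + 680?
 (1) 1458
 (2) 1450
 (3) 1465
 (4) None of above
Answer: 1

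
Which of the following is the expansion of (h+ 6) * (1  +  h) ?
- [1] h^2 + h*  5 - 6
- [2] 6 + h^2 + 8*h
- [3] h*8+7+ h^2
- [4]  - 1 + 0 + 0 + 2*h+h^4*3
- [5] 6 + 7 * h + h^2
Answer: 5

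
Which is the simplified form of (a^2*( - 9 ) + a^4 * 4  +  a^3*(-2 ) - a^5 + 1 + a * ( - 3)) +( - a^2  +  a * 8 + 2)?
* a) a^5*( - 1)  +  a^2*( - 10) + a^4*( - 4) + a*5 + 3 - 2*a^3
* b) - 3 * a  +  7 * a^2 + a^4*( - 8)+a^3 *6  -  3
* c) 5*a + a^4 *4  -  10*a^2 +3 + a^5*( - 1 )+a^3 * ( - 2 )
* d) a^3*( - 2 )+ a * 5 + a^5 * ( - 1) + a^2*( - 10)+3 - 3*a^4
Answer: c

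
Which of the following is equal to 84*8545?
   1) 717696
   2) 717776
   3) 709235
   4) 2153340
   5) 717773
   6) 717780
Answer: 6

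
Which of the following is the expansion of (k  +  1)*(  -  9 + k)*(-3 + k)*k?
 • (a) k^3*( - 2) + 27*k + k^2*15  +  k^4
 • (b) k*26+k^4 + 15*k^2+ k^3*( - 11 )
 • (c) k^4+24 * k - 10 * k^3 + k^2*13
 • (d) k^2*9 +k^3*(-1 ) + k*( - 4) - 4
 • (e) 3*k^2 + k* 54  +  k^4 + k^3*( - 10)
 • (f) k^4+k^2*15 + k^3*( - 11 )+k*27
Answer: f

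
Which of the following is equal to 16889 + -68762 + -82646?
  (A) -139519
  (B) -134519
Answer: B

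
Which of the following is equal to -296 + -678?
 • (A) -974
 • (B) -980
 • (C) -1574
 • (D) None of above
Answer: A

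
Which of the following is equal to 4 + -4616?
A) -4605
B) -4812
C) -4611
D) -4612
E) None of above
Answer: D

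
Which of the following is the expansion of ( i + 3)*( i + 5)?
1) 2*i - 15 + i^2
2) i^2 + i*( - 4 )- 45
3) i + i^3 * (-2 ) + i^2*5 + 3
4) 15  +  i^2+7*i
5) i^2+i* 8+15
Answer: 5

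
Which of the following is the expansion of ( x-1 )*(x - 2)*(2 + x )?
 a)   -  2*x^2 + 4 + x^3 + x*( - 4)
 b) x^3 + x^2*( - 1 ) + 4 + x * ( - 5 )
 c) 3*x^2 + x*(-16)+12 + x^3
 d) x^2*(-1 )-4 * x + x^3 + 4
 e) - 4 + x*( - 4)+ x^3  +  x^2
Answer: d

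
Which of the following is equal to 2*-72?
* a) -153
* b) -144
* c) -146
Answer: b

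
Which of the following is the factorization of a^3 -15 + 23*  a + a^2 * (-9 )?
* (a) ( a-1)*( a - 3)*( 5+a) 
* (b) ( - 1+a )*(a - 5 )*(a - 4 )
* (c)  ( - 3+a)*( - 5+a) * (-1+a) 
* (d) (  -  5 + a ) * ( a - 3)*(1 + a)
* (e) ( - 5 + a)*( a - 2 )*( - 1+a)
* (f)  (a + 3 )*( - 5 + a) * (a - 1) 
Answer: c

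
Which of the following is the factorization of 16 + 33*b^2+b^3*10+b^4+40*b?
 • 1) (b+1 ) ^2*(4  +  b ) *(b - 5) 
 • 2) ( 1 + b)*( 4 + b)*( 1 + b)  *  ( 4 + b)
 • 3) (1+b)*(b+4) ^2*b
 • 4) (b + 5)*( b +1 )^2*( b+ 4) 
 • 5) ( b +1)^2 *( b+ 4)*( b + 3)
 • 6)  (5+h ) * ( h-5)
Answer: 2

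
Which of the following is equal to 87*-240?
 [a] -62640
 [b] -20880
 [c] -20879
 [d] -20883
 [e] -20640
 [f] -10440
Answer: b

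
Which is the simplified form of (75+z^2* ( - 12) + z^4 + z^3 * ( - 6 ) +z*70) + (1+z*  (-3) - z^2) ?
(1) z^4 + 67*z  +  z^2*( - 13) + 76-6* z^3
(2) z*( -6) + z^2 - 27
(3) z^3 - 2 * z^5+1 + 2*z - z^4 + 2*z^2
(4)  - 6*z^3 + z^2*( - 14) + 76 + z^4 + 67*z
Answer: 1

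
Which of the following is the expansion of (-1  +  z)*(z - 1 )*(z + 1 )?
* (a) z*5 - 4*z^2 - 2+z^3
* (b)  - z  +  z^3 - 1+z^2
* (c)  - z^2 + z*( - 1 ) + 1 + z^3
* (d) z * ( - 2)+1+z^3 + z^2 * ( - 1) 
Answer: c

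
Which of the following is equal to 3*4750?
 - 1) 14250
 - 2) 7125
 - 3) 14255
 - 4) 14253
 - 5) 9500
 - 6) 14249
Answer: 1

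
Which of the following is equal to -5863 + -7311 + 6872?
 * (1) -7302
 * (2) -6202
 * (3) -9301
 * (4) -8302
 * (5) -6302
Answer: 5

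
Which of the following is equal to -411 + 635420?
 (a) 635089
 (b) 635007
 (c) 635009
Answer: c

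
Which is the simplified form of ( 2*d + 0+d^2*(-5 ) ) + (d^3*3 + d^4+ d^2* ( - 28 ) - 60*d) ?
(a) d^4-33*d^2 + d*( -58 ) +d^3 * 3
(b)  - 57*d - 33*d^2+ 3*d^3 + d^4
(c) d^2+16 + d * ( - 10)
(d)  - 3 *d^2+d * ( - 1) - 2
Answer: a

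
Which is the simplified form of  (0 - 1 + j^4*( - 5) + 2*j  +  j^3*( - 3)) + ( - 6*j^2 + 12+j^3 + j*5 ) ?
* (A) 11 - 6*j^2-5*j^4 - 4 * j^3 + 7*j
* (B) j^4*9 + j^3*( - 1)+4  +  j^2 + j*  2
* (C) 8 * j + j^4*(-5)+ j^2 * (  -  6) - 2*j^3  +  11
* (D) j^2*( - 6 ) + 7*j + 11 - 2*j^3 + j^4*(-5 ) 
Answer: D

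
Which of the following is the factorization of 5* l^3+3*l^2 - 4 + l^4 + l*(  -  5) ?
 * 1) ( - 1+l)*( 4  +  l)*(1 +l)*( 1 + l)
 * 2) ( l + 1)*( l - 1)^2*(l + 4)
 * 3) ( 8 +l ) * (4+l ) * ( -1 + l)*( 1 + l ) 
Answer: 1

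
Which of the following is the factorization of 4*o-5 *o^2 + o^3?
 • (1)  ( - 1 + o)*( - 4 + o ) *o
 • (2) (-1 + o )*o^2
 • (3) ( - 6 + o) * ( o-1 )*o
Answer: 1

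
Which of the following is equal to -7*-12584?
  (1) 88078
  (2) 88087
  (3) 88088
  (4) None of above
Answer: 3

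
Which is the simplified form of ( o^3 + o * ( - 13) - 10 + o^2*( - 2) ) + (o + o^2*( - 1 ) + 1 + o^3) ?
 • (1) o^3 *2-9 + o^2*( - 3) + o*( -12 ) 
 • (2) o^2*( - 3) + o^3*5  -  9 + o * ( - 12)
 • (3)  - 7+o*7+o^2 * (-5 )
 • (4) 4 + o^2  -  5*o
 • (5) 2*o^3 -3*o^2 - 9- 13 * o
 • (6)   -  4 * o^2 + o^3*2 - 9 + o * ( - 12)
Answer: 1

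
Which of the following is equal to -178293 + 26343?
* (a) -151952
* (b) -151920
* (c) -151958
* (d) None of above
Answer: d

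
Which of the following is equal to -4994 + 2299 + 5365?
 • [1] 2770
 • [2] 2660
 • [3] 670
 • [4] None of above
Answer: 4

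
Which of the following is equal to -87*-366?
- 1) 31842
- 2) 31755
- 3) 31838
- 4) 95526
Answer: 1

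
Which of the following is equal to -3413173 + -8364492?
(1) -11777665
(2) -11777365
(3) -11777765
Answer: 1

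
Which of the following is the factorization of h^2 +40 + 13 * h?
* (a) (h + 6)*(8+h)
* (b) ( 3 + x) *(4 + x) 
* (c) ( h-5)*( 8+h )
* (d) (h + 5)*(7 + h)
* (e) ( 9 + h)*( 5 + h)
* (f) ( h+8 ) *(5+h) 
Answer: f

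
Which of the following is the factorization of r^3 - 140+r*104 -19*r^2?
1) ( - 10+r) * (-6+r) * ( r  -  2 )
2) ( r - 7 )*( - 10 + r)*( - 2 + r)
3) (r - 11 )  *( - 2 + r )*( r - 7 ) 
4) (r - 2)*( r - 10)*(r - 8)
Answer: 2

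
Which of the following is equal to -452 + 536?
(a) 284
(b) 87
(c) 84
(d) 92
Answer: c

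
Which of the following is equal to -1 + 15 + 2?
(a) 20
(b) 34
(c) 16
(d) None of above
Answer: c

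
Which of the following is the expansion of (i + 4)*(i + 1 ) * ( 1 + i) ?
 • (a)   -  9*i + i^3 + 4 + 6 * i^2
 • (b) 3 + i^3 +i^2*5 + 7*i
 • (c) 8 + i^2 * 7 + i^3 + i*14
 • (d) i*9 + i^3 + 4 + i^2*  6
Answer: d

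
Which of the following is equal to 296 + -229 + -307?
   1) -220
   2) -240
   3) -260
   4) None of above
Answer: 2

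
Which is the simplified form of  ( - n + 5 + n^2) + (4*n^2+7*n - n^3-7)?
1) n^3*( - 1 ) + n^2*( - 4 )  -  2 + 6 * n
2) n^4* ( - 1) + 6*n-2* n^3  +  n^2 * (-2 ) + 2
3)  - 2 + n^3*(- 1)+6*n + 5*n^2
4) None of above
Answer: 3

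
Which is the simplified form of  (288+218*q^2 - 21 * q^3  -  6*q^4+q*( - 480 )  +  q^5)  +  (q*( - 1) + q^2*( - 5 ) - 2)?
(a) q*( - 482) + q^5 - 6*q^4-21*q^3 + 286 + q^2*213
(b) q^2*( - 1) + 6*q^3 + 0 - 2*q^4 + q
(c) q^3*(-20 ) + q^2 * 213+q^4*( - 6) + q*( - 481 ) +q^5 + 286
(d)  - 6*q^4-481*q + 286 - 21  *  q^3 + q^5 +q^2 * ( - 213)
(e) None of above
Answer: e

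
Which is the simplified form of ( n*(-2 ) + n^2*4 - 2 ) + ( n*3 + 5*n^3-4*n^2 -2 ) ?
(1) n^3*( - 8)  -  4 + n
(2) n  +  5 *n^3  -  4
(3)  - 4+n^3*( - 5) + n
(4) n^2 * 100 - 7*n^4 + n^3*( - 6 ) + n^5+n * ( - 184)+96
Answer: 2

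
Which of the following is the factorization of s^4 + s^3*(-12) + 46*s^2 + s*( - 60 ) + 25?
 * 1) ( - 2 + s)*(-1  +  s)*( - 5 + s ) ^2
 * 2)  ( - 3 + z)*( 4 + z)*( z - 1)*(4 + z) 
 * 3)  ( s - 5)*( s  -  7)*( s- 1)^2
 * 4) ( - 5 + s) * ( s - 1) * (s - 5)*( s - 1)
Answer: 4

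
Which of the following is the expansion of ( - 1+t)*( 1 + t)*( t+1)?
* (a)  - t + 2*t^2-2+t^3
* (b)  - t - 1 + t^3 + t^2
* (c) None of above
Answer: b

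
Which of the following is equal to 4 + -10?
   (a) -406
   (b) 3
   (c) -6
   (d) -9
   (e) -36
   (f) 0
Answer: c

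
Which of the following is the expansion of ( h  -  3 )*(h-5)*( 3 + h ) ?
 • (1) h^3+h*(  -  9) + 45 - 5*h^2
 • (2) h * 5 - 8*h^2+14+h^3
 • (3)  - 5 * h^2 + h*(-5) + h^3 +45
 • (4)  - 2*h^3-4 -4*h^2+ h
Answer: 1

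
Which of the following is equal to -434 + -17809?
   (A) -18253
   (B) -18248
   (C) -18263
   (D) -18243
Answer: D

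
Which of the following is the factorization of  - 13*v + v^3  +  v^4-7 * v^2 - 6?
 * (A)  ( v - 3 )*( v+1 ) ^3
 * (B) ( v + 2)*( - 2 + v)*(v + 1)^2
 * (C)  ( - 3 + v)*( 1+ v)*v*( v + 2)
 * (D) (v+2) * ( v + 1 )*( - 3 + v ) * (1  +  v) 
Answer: D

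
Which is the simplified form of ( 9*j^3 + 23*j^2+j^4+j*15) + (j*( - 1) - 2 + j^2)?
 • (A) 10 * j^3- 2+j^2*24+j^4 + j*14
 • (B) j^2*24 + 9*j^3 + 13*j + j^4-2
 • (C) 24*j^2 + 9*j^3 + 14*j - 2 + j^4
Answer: C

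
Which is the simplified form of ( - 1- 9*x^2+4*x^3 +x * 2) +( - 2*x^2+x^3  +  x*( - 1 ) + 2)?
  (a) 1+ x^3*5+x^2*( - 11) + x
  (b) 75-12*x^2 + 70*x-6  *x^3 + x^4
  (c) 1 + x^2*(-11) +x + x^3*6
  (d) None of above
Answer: a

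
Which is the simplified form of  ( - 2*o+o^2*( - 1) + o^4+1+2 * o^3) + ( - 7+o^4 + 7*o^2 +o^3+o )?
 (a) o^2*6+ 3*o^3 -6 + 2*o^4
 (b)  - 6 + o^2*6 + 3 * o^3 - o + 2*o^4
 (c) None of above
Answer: b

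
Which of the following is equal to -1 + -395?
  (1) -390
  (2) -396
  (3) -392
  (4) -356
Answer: 2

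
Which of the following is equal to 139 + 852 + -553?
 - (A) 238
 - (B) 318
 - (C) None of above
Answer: C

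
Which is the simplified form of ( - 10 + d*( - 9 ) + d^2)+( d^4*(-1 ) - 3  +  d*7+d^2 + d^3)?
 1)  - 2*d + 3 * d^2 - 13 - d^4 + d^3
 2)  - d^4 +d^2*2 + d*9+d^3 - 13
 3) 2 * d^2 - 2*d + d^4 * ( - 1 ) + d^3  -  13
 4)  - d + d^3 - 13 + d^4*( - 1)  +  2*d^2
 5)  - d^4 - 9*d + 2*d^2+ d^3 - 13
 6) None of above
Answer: 3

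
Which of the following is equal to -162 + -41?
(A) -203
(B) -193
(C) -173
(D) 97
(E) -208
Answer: A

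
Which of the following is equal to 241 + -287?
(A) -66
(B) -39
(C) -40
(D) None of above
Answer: D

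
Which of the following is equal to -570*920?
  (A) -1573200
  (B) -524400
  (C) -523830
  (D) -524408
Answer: B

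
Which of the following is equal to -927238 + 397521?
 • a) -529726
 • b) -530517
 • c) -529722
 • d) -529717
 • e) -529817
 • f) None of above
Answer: d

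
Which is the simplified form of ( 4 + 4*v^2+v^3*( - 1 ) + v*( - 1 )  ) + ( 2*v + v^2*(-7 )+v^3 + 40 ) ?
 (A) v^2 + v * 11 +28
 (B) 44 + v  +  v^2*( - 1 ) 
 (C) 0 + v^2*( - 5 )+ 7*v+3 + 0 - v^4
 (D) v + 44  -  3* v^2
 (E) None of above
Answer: D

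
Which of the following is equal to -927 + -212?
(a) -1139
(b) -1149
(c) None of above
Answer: a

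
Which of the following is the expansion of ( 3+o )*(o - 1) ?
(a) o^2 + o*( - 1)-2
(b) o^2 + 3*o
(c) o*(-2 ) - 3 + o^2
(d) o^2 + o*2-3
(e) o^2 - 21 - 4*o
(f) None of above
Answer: d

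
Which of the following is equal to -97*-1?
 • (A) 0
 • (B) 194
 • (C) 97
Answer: C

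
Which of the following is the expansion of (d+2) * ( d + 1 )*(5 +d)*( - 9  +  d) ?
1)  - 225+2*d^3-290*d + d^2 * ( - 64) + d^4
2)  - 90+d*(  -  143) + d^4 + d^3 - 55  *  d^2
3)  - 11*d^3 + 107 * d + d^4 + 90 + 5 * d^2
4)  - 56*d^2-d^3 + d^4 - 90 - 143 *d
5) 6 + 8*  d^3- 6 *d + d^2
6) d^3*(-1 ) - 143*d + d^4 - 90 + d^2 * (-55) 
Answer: 6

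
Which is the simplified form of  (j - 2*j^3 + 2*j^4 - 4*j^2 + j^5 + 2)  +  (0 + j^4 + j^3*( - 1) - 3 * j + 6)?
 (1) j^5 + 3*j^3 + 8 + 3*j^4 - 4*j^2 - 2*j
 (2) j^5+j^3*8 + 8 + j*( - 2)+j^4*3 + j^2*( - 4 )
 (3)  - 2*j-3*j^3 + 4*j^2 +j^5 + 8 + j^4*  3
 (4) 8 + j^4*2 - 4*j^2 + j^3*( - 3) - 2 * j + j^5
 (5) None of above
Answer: 5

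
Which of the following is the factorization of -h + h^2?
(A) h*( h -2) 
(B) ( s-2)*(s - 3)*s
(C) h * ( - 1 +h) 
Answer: C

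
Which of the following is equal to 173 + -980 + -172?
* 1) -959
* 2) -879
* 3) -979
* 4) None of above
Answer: 3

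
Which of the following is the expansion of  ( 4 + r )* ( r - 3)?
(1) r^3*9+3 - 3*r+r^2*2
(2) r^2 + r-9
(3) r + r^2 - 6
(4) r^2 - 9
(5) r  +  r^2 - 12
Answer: 5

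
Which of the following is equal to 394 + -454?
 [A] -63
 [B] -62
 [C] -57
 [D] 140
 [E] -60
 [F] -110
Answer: E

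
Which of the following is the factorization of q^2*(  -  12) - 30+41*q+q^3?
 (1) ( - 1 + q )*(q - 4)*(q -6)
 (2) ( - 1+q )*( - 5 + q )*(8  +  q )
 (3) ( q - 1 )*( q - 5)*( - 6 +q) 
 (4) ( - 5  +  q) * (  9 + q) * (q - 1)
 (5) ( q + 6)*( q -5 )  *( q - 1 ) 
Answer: 3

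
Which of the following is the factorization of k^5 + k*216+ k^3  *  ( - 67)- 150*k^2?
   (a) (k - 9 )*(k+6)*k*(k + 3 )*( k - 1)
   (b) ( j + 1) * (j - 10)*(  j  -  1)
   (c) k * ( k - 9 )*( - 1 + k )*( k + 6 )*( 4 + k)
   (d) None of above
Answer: c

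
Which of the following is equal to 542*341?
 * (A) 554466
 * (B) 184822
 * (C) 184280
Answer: B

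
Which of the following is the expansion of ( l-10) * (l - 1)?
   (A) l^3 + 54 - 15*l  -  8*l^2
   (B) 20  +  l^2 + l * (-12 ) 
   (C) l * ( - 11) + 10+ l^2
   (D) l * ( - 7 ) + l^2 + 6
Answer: C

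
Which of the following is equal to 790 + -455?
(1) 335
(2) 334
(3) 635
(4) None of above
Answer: 1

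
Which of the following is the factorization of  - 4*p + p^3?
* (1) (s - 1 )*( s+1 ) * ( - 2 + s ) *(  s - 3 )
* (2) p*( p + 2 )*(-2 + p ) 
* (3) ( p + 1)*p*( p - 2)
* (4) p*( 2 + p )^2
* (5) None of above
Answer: 2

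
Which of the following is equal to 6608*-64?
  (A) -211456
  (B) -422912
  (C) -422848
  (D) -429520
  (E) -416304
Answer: B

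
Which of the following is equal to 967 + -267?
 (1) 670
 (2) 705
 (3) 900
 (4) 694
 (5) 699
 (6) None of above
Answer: 6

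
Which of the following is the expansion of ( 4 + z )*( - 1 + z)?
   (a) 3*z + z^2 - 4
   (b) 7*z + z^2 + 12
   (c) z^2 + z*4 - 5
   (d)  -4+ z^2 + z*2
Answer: a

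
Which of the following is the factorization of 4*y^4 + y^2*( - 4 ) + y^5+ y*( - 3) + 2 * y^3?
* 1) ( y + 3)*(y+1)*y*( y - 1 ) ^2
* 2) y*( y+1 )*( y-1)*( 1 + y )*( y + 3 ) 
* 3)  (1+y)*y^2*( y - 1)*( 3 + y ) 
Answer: 2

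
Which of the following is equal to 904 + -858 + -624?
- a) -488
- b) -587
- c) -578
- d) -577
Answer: c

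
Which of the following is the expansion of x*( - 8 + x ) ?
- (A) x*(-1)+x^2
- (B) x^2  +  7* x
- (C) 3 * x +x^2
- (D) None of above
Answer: D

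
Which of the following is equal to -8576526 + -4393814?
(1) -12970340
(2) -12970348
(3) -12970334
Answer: 1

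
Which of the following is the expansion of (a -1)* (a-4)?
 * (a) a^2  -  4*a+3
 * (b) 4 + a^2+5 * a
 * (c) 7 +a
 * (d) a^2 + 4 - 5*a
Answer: d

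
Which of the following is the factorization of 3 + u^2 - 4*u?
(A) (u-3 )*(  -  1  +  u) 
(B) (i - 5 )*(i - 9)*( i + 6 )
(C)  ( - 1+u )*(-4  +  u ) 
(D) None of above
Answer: A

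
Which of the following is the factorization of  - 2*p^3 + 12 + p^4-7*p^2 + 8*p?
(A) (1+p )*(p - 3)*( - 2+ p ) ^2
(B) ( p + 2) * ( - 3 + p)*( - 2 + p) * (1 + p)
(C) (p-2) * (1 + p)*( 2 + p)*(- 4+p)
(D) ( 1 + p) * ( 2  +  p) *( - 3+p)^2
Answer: B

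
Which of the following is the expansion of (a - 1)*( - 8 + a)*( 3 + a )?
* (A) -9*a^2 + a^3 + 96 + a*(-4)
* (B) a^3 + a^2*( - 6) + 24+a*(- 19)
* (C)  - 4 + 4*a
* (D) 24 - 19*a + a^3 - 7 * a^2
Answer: B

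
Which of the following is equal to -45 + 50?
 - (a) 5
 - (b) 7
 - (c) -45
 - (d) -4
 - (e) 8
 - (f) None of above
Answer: a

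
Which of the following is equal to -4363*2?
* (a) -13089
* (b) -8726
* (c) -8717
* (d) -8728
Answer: b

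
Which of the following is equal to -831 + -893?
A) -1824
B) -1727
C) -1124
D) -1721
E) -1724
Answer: E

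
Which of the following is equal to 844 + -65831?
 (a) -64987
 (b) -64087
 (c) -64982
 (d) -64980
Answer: a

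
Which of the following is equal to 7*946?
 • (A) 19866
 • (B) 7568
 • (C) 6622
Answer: C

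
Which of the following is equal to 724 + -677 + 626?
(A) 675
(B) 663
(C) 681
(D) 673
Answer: D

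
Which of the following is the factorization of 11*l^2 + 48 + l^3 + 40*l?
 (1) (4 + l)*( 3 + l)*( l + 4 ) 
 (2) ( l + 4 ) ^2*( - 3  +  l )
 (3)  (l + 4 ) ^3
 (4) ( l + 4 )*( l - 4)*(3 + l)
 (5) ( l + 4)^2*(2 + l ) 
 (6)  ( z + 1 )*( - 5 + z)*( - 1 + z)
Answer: 1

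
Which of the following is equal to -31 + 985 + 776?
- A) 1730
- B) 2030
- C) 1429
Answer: A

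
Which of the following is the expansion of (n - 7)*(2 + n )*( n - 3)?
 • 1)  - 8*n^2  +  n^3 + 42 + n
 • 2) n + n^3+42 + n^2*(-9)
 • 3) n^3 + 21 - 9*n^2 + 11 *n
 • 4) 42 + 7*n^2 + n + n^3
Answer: 1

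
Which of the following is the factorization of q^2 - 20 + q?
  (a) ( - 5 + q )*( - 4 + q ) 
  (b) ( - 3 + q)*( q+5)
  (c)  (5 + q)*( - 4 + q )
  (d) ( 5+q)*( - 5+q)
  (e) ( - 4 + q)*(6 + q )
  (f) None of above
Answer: c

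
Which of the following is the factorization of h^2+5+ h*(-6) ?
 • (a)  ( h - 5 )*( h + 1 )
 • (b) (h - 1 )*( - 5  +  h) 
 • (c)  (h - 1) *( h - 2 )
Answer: b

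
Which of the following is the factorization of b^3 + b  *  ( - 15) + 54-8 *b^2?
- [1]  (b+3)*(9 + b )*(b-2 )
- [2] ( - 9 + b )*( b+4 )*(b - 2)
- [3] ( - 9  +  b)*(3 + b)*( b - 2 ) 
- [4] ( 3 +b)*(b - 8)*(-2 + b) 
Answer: 3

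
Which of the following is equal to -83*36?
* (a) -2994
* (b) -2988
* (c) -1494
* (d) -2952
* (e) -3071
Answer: b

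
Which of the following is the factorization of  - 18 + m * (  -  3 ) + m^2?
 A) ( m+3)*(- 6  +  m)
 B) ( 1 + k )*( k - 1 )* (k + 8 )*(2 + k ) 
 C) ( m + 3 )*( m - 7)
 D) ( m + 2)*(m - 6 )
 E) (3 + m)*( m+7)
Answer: A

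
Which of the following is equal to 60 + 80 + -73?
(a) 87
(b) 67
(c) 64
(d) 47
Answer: b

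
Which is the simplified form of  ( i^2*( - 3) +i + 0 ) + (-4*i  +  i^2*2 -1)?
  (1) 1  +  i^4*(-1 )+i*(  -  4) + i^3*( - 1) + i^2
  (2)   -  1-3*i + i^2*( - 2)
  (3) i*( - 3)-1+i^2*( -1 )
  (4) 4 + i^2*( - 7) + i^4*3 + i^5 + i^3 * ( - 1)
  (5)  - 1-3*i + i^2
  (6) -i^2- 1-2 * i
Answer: 3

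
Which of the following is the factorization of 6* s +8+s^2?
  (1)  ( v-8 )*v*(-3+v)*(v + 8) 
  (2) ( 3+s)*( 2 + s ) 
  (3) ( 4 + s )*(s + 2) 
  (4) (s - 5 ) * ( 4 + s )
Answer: 3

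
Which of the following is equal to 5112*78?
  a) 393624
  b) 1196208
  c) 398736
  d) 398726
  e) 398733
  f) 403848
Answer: c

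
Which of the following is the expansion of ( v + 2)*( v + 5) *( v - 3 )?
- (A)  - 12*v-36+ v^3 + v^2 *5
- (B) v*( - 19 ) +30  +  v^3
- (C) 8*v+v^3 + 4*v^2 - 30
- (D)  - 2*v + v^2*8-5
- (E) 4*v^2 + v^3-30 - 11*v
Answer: E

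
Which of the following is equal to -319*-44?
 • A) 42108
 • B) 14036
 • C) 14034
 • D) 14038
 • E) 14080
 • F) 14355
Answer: B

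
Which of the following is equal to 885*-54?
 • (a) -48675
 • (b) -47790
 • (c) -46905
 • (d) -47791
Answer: b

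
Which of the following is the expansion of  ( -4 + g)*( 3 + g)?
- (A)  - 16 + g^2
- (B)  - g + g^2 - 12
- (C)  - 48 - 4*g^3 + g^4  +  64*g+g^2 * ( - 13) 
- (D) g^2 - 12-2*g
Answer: B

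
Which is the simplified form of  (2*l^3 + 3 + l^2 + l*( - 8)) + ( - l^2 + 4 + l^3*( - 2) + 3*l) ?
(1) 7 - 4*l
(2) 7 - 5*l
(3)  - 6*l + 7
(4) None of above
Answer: 2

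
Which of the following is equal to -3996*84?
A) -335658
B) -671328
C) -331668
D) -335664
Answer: D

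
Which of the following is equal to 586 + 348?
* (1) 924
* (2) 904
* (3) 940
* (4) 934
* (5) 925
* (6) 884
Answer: 4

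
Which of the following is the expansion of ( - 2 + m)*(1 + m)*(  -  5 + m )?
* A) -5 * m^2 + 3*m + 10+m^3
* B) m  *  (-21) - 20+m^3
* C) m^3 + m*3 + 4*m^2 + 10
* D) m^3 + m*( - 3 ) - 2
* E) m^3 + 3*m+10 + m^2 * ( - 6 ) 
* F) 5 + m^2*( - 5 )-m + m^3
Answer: E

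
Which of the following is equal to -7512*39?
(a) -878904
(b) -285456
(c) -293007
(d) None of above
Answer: d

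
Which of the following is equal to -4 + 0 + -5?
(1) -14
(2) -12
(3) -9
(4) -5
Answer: 3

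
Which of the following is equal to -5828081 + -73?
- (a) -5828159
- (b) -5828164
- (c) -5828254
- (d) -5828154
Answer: d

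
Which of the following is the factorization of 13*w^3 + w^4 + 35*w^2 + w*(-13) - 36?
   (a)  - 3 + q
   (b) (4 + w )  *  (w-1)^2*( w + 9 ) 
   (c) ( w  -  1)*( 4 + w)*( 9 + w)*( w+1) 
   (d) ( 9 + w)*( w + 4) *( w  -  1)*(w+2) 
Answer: c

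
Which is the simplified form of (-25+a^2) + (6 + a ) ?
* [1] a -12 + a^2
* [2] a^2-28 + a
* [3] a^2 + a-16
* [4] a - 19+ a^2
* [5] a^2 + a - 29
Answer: 4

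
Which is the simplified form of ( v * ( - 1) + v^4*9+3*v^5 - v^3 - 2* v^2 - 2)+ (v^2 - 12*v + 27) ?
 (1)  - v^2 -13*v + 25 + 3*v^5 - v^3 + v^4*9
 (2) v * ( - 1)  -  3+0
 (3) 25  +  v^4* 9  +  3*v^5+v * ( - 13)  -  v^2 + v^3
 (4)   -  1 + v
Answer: 1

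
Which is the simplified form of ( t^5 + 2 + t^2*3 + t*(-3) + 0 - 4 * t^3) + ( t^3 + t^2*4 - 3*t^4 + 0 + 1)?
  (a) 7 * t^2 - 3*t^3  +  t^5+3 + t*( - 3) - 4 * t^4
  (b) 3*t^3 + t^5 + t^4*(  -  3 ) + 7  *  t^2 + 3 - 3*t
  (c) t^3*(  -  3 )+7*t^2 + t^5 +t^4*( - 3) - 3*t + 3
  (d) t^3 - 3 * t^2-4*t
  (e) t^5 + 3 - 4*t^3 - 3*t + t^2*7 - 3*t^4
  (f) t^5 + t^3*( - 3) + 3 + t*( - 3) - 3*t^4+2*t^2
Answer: c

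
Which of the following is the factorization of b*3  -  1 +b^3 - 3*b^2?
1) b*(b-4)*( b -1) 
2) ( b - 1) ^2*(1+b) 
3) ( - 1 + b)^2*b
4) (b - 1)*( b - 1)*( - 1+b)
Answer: 4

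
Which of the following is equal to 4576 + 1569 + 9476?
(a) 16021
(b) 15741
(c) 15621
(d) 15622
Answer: c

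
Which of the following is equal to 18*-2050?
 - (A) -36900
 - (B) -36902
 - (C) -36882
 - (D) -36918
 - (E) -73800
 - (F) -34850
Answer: A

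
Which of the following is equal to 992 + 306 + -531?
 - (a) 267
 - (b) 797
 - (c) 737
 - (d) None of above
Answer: d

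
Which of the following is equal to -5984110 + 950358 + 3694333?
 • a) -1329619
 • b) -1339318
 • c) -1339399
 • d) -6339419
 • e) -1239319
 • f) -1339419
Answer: f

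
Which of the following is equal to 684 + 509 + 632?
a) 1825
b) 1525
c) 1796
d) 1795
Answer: a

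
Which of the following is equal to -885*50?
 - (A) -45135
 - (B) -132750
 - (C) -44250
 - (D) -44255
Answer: C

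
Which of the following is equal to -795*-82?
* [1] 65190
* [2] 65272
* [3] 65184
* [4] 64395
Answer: 1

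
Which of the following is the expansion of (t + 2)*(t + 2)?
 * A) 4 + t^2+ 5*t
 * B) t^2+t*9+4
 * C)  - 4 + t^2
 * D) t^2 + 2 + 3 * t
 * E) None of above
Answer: E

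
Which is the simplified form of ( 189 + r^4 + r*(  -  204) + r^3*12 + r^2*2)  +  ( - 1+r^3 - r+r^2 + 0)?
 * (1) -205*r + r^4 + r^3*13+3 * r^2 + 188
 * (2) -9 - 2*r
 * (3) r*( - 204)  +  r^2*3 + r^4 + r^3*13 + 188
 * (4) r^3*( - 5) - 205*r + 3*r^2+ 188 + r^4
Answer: 1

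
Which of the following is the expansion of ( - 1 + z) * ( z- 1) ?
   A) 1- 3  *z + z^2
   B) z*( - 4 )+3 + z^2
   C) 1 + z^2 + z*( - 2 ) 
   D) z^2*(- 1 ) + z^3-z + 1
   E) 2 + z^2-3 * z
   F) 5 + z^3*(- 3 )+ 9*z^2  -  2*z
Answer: C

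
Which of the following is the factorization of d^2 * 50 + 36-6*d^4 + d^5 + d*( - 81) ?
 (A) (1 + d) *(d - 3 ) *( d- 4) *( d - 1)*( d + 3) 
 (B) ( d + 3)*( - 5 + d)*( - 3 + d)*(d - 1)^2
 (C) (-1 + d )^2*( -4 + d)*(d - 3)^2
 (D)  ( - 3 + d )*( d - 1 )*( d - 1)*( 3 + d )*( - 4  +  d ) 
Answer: D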